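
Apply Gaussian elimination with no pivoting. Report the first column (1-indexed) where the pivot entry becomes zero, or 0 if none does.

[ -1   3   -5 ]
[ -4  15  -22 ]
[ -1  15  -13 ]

first zero-pivot column = 3

Naive forward elimination:
R2 <- R2 - (4)*R1:  [  0   3  -2 ]
R3 <- R3 - (1)*R1:  [  0  12  -8 ]
R3 <- R3 - (4)*R2:  [ 0  0  0 ]
Matrix at this point:
[ -1  3  -5 ]
[  0  3  -2 ]
[  0  0   0 ]
Pivot entry (3,3) in the last row is zero and there are no rows below to swap with -> zero pivot in column 3 (A is singular).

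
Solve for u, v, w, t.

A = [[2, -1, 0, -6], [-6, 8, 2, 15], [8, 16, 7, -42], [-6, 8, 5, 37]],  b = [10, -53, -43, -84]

Forward elimination on [A|b]:
R2 <- R2 - (-3)*R1:  [   0    5    2   -3  -23 ]
R3 <- R3 - (4)*R1:  [   0   20    7  -18  -83 ]
R4 <- R4 - (-3)*R1:  [   0    5    5   19  -54 ]
R3 <- R3 - (4)*R2:  [  0   0  -1  -6   9 ]
R4 <- R4 - (1)*R2:  [   0    0    3   22  -31 ]
R4 <- R4 - (-3)*R3:  [  0   0   0   4  -4 ]
Row echelon form:
[ 2  -1   0  -6  |   10 ]
[ 0   5   2  -3  |  -23 ]
[ 0   0  -1  -6  |    9 ]
[ 0   0   0   4  |   -4 ]
Back-substitution:
t = (-4) / 4 = -1
w = (9 - (-6)*(-1)) / -1 = -3
v = (-23 - (2)*(-3) - (-3)*(-1)) / 5 = -4
u = (10 - (-1)*(-4) - (-6)*(-1)) / 2 = 0

(0, -4, -3, -1)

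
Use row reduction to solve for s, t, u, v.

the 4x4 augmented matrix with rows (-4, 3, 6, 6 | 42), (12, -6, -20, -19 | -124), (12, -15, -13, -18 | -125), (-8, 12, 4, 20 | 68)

Forward elimination on [A|b]:
R2 <- R2 - (-3)*R1:  [  0   3  -2  -1   2 ]
R3 <- R3 - (-3)*R1:  [  0  -6   5   0   1 ]
R4 <- R4 - (2)*R1:  [   0    6   -8    8  -16 ]
R3 <- R3 - (-2)*R2:  [  0   0   1  -2   5 ]
R4 <- R4 - (2)*R2:  [   0    0   -4   10  -20 ]
R4 <- R4 - (-4)*R3:  [ 0  0  0  2  0 ]
Row echelon form:
[ -4  3   6   6  |  42 ]
[  0  3  -2  -1  |   2 ]
[  0  0   1  -2  |   5 ]
[  0  0   0   2  |   0 ]
Back-substitution:
v = (0) / 2 = 0
u = (5 - (-2)*(0)) / 1 = 5
t = (2 - (-2)*(5) - (-1)*(0)) / 3 = 4
s = (42 - (3)*(4) - (6)*(5) - (6)*(0)) / -4 = 0

(0, 4, 5, 0)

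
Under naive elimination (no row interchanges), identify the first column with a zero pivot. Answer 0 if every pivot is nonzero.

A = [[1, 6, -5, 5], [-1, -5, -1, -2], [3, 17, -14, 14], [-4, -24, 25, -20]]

first zero-pivot column = 0

Naive forward elimination:
R2 <- R2 - (-1)*R1:  [  0   1  -6   3 ]
R3 <- R3 - (3)*R1:  [  0  -1   1  -1 ]
R4 <- R4 - (-4)*R1:  [ 0  0  5  0 ]
R3 <- R3 - (-1)*R2:  [  0   0  -5   2 ]
R4 <- R4 - (-1)*R3:  [ 0  0  0  2 ]
All pivots nonzero; naive elimination completes without hitting a zero pivot.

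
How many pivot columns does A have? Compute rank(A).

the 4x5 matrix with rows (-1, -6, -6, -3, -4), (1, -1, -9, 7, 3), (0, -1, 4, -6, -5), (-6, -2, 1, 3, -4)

Row reduction:
R2 <- R2 - (-1)*R1:  [   0   -7  -15    4   -1 ]
R4 <- R4 - (6)*R1:  [  0  34  37  21  20 ]
R3 <- R3 - (1/7)*R2:  [     0      0   43/7  -46/7  -34/7 ]
R4 <- R4 - (-34/7)*R2:  [      0       0  -251/7   283/7   106/7 ]
R4 <- R4 - (-251/43)*R3:  [       0        0        0    89/43  -568/43 ]
Row echelon form:
[ -1  -6    -6     -3       -4 ]
[  0  -7   -15      4       -1 ]
[  0   0  43/7  -46/7    -34/7 ]
[  0   0     0  89/43  -568/43 ]
Nonzero rows / pivot columns: 4

rank(A) = 4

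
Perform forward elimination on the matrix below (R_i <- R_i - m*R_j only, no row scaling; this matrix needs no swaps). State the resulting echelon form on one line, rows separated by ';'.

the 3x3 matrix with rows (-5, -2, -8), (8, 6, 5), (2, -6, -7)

Forward elimination:
R2 <- R2 - (-8/5)*R1:  [     0   14/5  -39/5 ]
R3 <- R3 - (-2/5)*R1:  [     0  -34/5  -51/5 ]
R3 <- R3 - (-17/7)*R2:  [      0       0  -204/7 ]
Row echelon form:
[ -5    -2      -8 ]
[  0  14/5   -39/5 ]
[  0     0  -204/7 ]

REF = [-5 -2 -8; 0 14/5 -39/5; 0 0 -204/7]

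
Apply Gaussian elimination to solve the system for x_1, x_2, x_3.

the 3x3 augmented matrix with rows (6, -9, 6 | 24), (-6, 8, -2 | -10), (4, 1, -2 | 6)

(3, 2, 4)

Forward elimination on [A|b]:
R2 <- R2 - (-1)*R1:  [  0  -1   4  14 ]
R3 <- R3 - (2/3)*R1:  [   0    7   -6  -10 ]
R3 <- R3 - (-7)*R2:  [  0   0  22  88 ]
Row echelon form:
[ 6  -9   6  |  24 ]
[ 0  -1   4  |  14 ]
[ 0   0  22  |  88 ]
Back-substitution:
x_3 = (88) / 22 = 4
x_2 = (14 - (4)*(4)) / -1 = 2
x_1 = (24 - (-9)*(2) - (6)*(4)) / 6 = 3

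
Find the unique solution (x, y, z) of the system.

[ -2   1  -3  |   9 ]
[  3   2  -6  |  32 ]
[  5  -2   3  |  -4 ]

(2, 1, -4)

Forward elimination on [A|b]:
R2 <- R2 - (-3/2)*R1:  [     0    7/2  -21/2   91/2 ]
R3 <- R3 - (-5/2)*R1:  [    0   1/2  -9/2  37/2 ]
R3 <- R3 - (1/7)*R2:  [  0   0  -3  12 ]
Row echelon form:
[ -2    1     -3  |     9 ]
[  0  7/2  -21/2  |  91/2 ]
[  0    0     -3  |    12 ]
Back-substitution:
z = (12) / -3 = -4
y = (91/2 - (-21/2)*(-4)) / (7/2) = 1
x = (9 - (1)*(1) - (-3)*(-4)) / -2 = 2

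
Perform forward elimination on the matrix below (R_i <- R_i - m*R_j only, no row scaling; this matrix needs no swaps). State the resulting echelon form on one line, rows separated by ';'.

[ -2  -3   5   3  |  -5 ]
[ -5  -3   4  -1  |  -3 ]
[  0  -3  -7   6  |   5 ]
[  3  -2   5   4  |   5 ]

Forward elimination:
R2 <- R2 - (5/2)*R1:  [     0    9/2  -17/2  -17/2   19/2 ]
R4 <- R4 - (-3/2)*R1:  [     0  -13/2   25/2   17/2   -5/2 ]
R3 <- R3 - (-2/3)*R2:  [     0      0  -38/3    1/3   34/3 ]
R4 <- R4 - (-13/9)*R2:  [     0      0    2/9  -34/9  101/9 ]
R4 <- R4 - (-1/57)*R3:  [       0        0        0  -215/57   217/19 ]
Row echelon form:
[ -2   -3      5        3  |      -5 ]
[  0  9/2  -17/2    -17/2  |    19/2 ]
[  0    0  -38/3      1/3  |    34/3 ]
[  0    0      0  -215/57  |  217/19 ]

REF = [-2 -3 5 3 -5; 0 9/2 -17/2 -17/2 19/2; 0 0 -38/3 1/3 34/3; 0 0 0 -215/57 217/19]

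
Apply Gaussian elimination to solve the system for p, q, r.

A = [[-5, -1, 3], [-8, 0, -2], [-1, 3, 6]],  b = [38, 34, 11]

Forward elimination on [A|b]:
R2 <- R2 - (8/5)*R1:  [      0     8/5   -34/5  -134/5 ]
R3 <- R3 - (1/5)*R1:  [    0  16/5  27/5  17/5 ]
R3 <- R3 - (2)*R2:  [  0   0  19  57 ]
Row echelon form:
[ -5   -1      3  |      38 ]
[  0  8/5  -34/5  |  -134/5 ]
[  0    0     19  |      57 ]
Back-substitution:
r = (57) / 19 = 3
q = (-134/5 - (-34/5)*(3)) / (8/5) = -4
p = (38 - (-1)*(-4) - (3)*(3)) / -5 = -5

(-5, -4, 3)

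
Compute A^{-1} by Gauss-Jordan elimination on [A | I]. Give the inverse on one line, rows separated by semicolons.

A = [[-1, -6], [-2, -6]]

Gauss-Jordan on [A | I]:
R1 <- (1/-1)*R1:  [  1   6  |  -1   0 ]
R2 <- R2 - (-2)*R1:  [  0   6  |  -2   1 ]
R2 <- (1/6)*R2:  [    0     1  |  -1/3   1/6 ]
R1 <- R1 - (6)*R2:  [  1   0  |   1  -1 ]
Right block of [I | A^{-1}] is the inverse:
[    1   -1 ]
[ -1/3  1/6 ]

inverse = [1 -1; -1/3 1/6]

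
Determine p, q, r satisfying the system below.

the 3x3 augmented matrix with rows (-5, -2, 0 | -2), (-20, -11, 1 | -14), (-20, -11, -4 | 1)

(0, 1, -3)

Forward elimination on [A|b]:
R2 <- R2 - (4)*R1:  [  0  -3   1  -6 ]
R3 <- R3 - (4)*R1:  [  0  -3  -4   9 ]
R3 <- R3 - (1)*R2:  [  0   0  -5  15 ]
Row echelon form:
[ -5  -2   0  |  -2 ]
[  0  -3   1  |  -6 ]
[  0   0  -5  |  15 ]
Back-substitution:
r = (15) / -5 = -3
q = (-6 - (1)*(-3)) / -3 = 1
p = (-2 - (-2)*(1)) / -5 = 0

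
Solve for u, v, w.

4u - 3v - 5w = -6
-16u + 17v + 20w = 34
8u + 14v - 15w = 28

Forward elimination on [A|b]:
R2 <- R2 - (-4)*R1:  [  0   5   0  10 ]
R3 <- R3 - (2)*R1:  [  0  20  -5  40 ]
R3 <- R3 - (4)*R2:  [  0   0  -5   0 ]
Row echelon form:
[ 4  -3  -5  |  -6 ]
[ 0   5   0  |  10 ]
[ 0   0  -5  |   0 ]
Back-substitution:
w = (0) / -5 = 0
v = (10) / 5 = 2
u = (-6 - (-3)*(2) - (-5)*(0)) / 4 = 0

(0, 2, 0)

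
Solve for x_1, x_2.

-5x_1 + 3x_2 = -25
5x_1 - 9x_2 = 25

Forward elimination on [A|b]:
R2 <- R2 - (-1)*R1:  [  0  -6   0 ]
Row echelon form:
[ -5   3  |  -25 ]
[  0  -6  |    0 ]
Back-substitution:
x_2 = (0) / -6 = 0
x_1 = (-25 - (3)*(0)) / -5 = 5

(5, 0)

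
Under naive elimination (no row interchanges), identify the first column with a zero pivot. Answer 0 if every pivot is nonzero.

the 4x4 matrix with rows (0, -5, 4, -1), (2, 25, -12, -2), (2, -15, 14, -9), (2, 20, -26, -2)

Naive forward elimination:
Pivot entry (1,1) is zero but row 2 has 2 in column 1 -> naive elimination stops; a row interchange (e.g. R1 <-> R2) would be required here.

first zero-pivot column = 1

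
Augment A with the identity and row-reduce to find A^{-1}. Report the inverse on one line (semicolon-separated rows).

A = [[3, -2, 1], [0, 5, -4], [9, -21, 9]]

Gauss-Jordan on [A | I]:
R1 <- (1/3)*R1:  [    1  -2/3   1/3  |   1/3     0     0 ]
R3 <- R3 - (9)*R1:  [   0  -15    6  |   -3    0    1 ]
R2 <- (1/5)*R2:  [    0     1  -4/5  |     0   1/5     0 ]
R1 <- R1 - (-2/3)*R2:  [    1     0  -1/5  |   1/3  2/15     0 ]
R3 <- R3 - (-15)*R2:  [  0   0  -6  |  -3   3   1 ]
R3 <- (1/-6)*R3:  [    0     0     1  |   1/2  -1/2  -1/6 ]
R1 <- R1 - (-1/5)*R3:  [     1      0      0  |  13/30   1/30  -1/30 ]
R2 <- R2 - (-4/5)*R3:  [     0      1      0  |    2/5   -1/5  -2/15 ]
Right block of [I | A^{-1}] is the inverse:
[ 13/30  1/30  -1/30 ]
[   2/5  -1/5  -2/15 ]
[   1/2  -1/2   -1/6 ]

inverse = [13/30 1/30 -1/30; 2/5 -1/5 -2/15; 1/2 -1/2 -1/6]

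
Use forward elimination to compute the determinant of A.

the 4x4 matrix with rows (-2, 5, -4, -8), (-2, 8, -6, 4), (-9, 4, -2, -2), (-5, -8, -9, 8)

Forward elimination:
R2 <- R2 - (1)*R1:  [  0   3  -2  12 ]
R3 <- R3 - (9/2)*R1:  [     0  -37/2     16     34 ]
R4 <- R4 - (5/2)*R1:  [     0  -41/2      1     28 ]
R3 <- R3 - (-37/6)*R2:  [    0     0  11/3   108 ]
R4 <- R4 - (-41/6)*R2:  [     0      0  -38/3    110 ]
R4 <- R4 - (-38/11)*R3:  [       0        0        0  5314/11 ]
Upper-triangular form:
[ -2  5    -4       -8 ]
[  0  3    -2       12 ]
[  0  0  11/3      108 ]
[  0  0     0  5314/11 ]
det(A) = (-1)^0 * (-2) * (3) * (11/3) * (5314/11) = -10628  (0 row swaps -> sign +1)

det(A) = -10628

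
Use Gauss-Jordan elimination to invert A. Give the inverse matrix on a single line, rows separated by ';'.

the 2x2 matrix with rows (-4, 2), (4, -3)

Gauss-Jordan on [A | I]:
R1 <- (1/-4)*R1:  [    1  -1/2  |  -1/4     0 ]
R2 <- R2 - (4)*R1:  [  0  -1  |   1   1 ]
R2 <- (1/-1)*R2:  [  0   1  |  -1  -1 ]
R1 <- R1 - (-1/2)*R2:  [    1     0  |  -3/4  -1/2 ]
Right block of [I | A^{-1}] is the inverse:
[ -3/4  -1/2 ]
[   -1    -1 ]

inverse = [-3/4 -1/2; -1 -1]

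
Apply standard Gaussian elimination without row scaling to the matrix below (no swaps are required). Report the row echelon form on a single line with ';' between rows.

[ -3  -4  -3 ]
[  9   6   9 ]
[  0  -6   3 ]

REF = [-3 -4 -3; 0 -6 0; 0 0 3]

Forward elimination:
R2 <- R2 - (-3)*R1:  [  0  -6   0 ]
R3 <- R3 - (1)*R2:  [ 0  0  3 ]
Row echelon form:
[ -3  -4  -3 ]
[  0  -6   0 ]
[  0   0   3 ]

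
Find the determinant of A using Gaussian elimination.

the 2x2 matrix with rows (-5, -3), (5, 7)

Forward elimination:
R2 <- R2 - (-1)*R1:  [ 0  4 ]
Upper-triangular form:
[ -5  -3 ]
[  0   4 ]
det(A) = (-1)^0 * (-5) * (4) = -20  (0 row swaps -> sign +1)

det(A) = -20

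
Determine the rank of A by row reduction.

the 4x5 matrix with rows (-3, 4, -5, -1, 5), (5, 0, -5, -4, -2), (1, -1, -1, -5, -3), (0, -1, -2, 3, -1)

Row reduction:
R2 <- R2 - (-5/3)*R1:  [     0   20/3  -40/3  -17/3   19/3 ]
R3 <- R3 - (-1/3)*R1:  [     0    1/3   -8/3  -16/3   -4/3 ]
R3 <- R3 - (1/20)*R2:  [       0        0       -2  -101/20   -33/20 ]
R4 <- R4 - (-3/20)*R2:  [     0      0     -4  43/20  -1/20 ]
R4 <- R4 - (2)*R3:  [    0     0     0  49/4  13/4 ]
Row echelon form:
[ -3     4     -5       -1       5 ]
[  0  20/3  -40/3    -17/3    19/3 ]
[  0     0     -2  -101/20  -33/20 ]
[  0     0      0     49/4    13/4 ]
Nonzero rows / pivot columns: 4

rank(A) = 4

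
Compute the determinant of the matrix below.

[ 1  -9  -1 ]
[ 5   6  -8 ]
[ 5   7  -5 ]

det(A) = 156

Forward elimination:
R2 <- R2 - (5)*R1:  [  0  51  -3 ]
R3 <- R3 - (5)*R1:  [  0  52   0 ]
R3 <- R3 - (52/51)*R2:  [     0      0  52/17 ]
Upper-triangular form:
[ 1  -9     -1 ]
[ 0  51     -3 ]
[ 0   0  52/17 ]
det(A) = (-1)^0 * (1) * (51) * (52/17) = 156  (0 row swaps -> sign +1)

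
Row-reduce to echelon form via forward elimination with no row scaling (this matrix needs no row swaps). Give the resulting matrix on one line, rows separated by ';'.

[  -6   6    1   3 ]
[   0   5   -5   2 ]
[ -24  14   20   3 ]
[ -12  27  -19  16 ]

Forward elimination:
R3 <- R3 - (4)*R1:  [   0  -10   16   -9 ]
R4 <- R4 - (2)*R1:  [   0   15  -21   10 ]
R3 <- R3 - (-2)*R2:  [  0   0   6  -5 ]
R4 <- R4 - (3)*R2:  [  0   0  -6   4 ]
R4 <- R4 - (-1)*R3:  [  0   0   0  -1 ]
Row echelon form:
[ -6  6   1   3 ]
[  0  5  -5   2 ]
[  0  0   6  -5 ]
[  0  0   0  -1 ]

REF = [-6 6 1 3; 0 5 -5 2; 0 0 6 -5; 0 0 0 -1]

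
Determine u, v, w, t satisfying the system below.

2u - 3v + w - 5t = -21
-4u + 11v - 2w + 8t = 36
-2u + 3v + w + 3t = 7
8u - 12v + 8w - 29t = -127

Forward elimination on [A|b]:
R2 <- R2 - (-2)*R1:  [  0   5   0  -2  -6 ]
R3 <- R3 - (-1)*R1:  [   0    0    2   -2  -14 ]
R4 <- R4 - (4)*R1:  [   0    0    4   -9  -43 ]
R4 <- R4 - (2)*R3:  [   0    0    0   -5  -15 ]
Row echelon form:
[ 2  -3  1  -5  |  -21 ]
[ 0   5  0  -2  |   -6 ]
[ 0   0  2  -2  |  -14 ]
[ 0   0  0  -5  |  -15 ]
Back-substitution:
t = (-15) / -5 = 3
w = (-14 - (-2)*(3)) / 2 = -4
v = (-6 - (-2)*(3)) / 5 = 0
u = (-21 - (-3)*(0) - (1)*(-4) - (-5)*(3)) / 2 = -1

(-1, 0, -4, 3)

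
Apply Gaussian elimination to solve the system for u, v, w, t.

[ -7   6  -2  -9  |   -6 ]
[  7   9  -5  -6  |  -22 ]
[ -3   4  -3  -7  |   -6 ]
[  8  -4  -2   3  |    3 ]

Forward elimination on [A|b]:
R2 <- R2 - (-1)*R1:  [   0   15   -7  -15  -28 ]
R3 <- R3 - (3/7)*R1:  [     0   10/7  -15/7  -22/7  -24/7 ]
R4 <- R4 - (-8/7)*R1:  [     0   20/7  -30/7  -51/7  -27/7 ]
R3 <- R3 - (2/21)*R2:  [      0       0  -31/21   -12/7  -16/21 ]
R4 <- R4 - (4/21)*R2:  [      0       0  -62/21   -31/7   31/21 ]
R4 <- R4 - (2)*R3:  [  0   0   0  -1   3 ]
Row echelon form:
[ -7   6      -2     -9  |      -6 ]
[  0  15      -7    -15  |     -28 ]
[  0   0  -31/21  -12/7  |  -16/21 ]
[  0   0       0     -1  |       3 ]
Back-substitution:
t = (3) / -1 = -3
w = (-16/21 - (-12/7)*(-3)) / (-31/21) = 4
v = (-28 - (-7)*(4) - (-15)*(-3)) / 15 = -3
u = (-6 - (6)*(-3) - (-2)*(4) - (-9)*(-3)) / -7 = 1

(1, -3, 4, -3)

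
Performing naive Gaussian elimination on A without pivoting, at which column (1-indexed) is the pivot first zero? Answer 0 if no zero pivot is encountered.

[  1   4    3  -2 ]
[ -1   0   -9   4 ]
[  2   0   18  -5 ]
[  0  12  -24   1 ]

first zero-pivot column = 3

Naive forward elimination:
R2 <- R2 - (-1)*R1:  [  0   4  -6   2 ]
R3 <- R3 - (2)*R1:  [  0  -8  12  -1 ]
R3 <- R3 - (-2)*R2:  [ 0  0  0  3 ]
R4 <- R4 - (3)*R2:  [  0   0  -6  -5 ]
Matrix at this point:
[ 1  4   3  -2 ]
[ 0  4  -6   2 ]
[ 0  0   0   3 ]
[ 0  0  -6  -5 ]
Pivot entry (3,3) is zero but row 4 has -6 in column 3 -> naive elimination stops; a row interchange (e.g. R3 <-> R4) would be required here.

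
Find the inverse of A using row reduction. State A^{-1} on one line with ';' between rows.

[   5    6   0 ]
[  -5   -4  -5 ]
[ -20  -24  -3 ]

Gauss-Jordan on [A | I]:
R1 <- (1/5)*R1:  [   1  6/5    0  |  1/5    0    0 ]
R2 <- R2 - (-5)*R1:  [  0   2  -5  |   1   1   0 ]
R3 <- R3 - (-20)*R1:  [  0   0  -3  |   4   0   1 ]
R2 <- (1/2)*R2:  [    0     1  -5/2  |   1/2   1/2     0 ]
R1 <- R1 - (6/5)*R2:  [    1     0     3  |  -2/5  -3/5     0 ]
R3 <- (1/-3)*R3:  [    0     0     1  |  -4/3     0  -1/3 ]
R1 <- R1 - (3)*R3:  [    1     0     0  |  18/5  -3/5     1 ]
R2 <- R2 - (-5/2)*R3:  [     0      1      0  |  -17/6    1/2   -5/6 ]
Right block of [I | A^{-1}] is the inverse:
[  18/5  -3/5     1 ]
[ -17/6   1/2  -5/6 ]
[  -4/3     0  -1/3 ]

inverse = [18/5 -3/5 1; -17/6 1/2 -5/6; -4/3 0 -1/3]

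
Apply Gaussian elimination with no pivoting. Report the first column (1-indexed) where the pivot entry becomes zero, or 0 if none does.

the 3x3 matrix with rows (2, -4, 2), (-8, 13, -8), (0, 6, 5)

Naive forward elimination:
R2 <- R2 - (-4)*R1:  [  0  -3   0 ]
R3 <- R3 - (-2)*R2:  [ 0  0  5 ]
All pivots nonzero; naive elimination completes without hitting a zero pivot.

first zero-pivot column = 0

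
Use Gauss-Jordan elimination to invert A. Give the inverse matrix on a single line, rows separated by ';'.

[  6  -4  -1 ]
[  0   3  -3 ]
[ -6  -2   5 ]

inverse = [-1/4 -11/18 -5/12; -1/2 -2/3 -1/2; -1/2 -1 -1/2]

Gauss-Jordan on [A | I]:
R1 <- (1/6)*R1:  [    1  -2/3  -1/6  |   1/6     0     0 ]
R3 <- R3 - (-6)*R1:  [  0  -6   4  |   1   0   1 ]
R2 <- (1/3)*R2:  [   0    1   -1  |    0  1/3    0 ]
R1 <- R1 - (-2/3)*R2:  [    1     0  -5/6  |   1/6   2/9     0 ]
R3 <- R3 - (-6)*R2:  [  0   0  -2  |   1   2   1 ]
R3 <- (1/-2)*R3:  [    0     0     1  |  -1/2    -1  -1/2 ]
R1 <- R1 - (-5/6)*R3:  [      1       0       0  |    -1/4  -11/18   -5/12 ]
R2 <- R2 - (-1)*R3:  [    0     1     0  |  -1/2  -2/3  -1/2 ]
Right block of [I | A^{-1}] is the inverse:
[ -1/4  -11/18  -5/12 ]
[ -1/2    -2/3   -1/2 ]
[ -1/2      -1   -1/2 ]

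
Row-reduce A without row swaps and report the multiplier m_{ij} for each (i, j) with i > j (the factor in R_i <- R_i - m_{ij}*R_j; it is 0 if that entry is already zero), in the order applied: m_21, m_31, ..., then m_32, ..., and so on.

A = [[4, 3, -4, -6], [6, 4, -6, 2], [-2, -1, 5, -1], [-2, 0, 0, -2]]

Forward elimination:
R2 <- R2 - (3/2)*R1:  [    0  -1/2     0    11 ]
R3 <- R3 - (-1/2)*R1:  [   0  1/2    3   -4 ]
R4 <- R4 - (-1/2)*R1:  [   0  3/2   -2   -5 ]
R3 <- R3 - (-1)*R2:  [ 0  0  3  7 ]
R4 <- R4 - (-3)*R2:  [  0   0  -2  28 ]
R4 <- R4 - (-2/3)*R3:  [    0     0     0  98/3 ]
Multipliers (in order of application): m_{21} = 3/2, m_{31} = -1/2, m_{41} = -1/2, m_{32} = -1, m_{42} = -3, m_{43} = -2/3

multipliers: 3/2, -1/2, -1/2, -1, -3, -2/3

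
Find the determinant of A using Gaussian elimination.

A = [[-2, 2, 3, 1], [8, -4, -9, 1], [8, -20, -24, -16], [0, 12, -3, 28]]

det(A) = 24

Forward elimination:
R2 <- R2 - (-4)*R1:  [ 0  4  3  5 ]
R3 <- R3 - (-4)*R1:  [   0  -12  -12  -12 ]
R3 <- R3 - (-3)*R2:  [  0   0  -3   3 ]
R4 <- R4 - (3)*R2:  [   0    0  -12   13 ]
R4 <- R4 - (4)*R3:  [ 0  0  0  1 ]
Upper-triangular form:
[ -2  2   3  1 ]
[  0  4   3  5 ]
[  0  0  -3  3 ]
[  0  0   0  1 ]
det(A) = (-1)^0 * (-2) * (4) * (-3) * (1) = 24  (0 row swaps -> sign +1)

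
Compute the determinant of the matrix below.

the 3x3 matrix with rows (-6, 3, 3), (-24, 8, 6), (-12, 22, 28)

det(A) = -48

Forward elimination:
R2 <- R2 - (4)*R1:  [  0  -4  -6 ]
R3 <- R3 - (2)*R1:  [  0  16  22 ]
R3 <- R3 - (-4)*R2:  [  0   0  -2 ]
Upper-triangular form:
[ -6   3   3 ]
[  0  -4  -6 ]
[  0   0  -2 ]
det(A) = (-1)^0 * (-6) * (-4) * (-2) = -48  (0 row swaps -> sign +1)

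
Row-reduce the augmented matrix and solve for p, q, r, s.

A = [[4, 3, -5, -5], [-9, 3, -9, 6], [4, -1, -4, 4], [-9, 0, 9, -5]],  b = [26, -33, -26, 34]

Forward elimination on [A|b]:
R2 <- R2 - (-9/4)*R1:  [     0   39/4  -81/4  -21/4   51/2 ]
R3 <- R3 - (1)*R1:  [   0   -4    1    9  -52 ]
R4 <- R4 - (-9/4)*R1:  [     0   27/4   -9/4  -65/4  185/2 ]
R3 <- R3 - (-16/39)*R2:  [       0        0   -95/13    89/13  -540/13 ]
R4 <- R4 - (9/13)*R2:  [       0        0   153/13  -164/13   973/13 ]
R4 <- R4 - (-153/95)*R3:  [       0        0        0  -151/95   151/19 ]
Row echelon form:
[ 4     3      -5       -5  |       26 ]
[ 0  39/4   -81/4    -21/4  |     51/2 ]
[ 0     0  -95/13    89/13  |  -540/13 ]
[ 0     0       0  -151/95  |   151/19 ]
Back-substitution:
s = (151/19) / (-151/95) = -5
r = (-540/13 - (89/13)*(-5)) / (-95/13) = 1
q = (51/2 - (-81/4)*(1) - (-21/4)*(-5)) / (39/4) = 2
p = (26 - (3)*(2) - (-5)*(1) - (-5)*(-5)) / 4 = 0

(0, 2, 1, -5)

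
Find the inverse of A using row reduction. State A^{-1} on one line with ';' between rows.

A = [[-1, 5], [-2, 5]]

Gauss-Jordan on [A | I]:
R1 <- (1/-1)*R1:  [  1  -5  |  -1   0 ]
R2 <- R2 - (-2)*R1:  [  0  -5  |  -2   1 ]
R2 <- (1/-5)*R2:  [    0     1  |   2/5  -1/5 ]
R1 <- R1 - (-5)*R2:  [  1   0  |   1  -1 ]
Right block of [I | A^{-1}] is the inverse:
[   1    -1 ]
[ 2/5  -1/5 ]

inverse = [1 -1; 2/5 -1/5]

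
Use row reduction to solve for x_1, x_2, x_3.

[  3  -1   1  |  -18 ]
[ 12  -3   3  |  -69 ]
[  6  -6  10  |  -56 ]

(-5, 1, -2)

Forward elimination on [A|b]:
R2 <- R2 - (4)*R1:  [  0   1  -1   3 ]
R3 <- R3 - (2)*R1:  [   0   -4    8  -20 ]
R3 <- R3 - (-4)*R2:  [  0   0   4  -8 ]
Row echelon form:
[ 3  -1   1  |  -18 ]
[ 0   1  -1  |    3 ]
[ 0   0   4  |   -8 ]
Back-substitution:
x_3 = (-8) / 4 = -2
x_2 = (3 - (-1)*(-2)) / 1 = 1
x_1 = (-18 - (-1)*(1) - (1)*(-2)) / 3 = -5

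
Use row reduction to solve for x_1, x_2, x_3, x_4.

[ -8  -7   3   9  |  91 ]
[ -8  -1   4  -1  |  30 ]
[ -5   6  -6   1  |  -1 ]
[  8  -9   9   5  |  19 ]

Forward elimination on [A|b]:
R2 <- R2 - (1)*R1:  [   0    6    1  -10  -61 ]
R3 <- R3 - (5/8)*R1:  [      0    83/8   -63/8   -37/8  -463/8 ]
R4 <- R4 - (-1)*R1:  [   0  -16   12   14  110 ]
R3 <- R3 - (83/48)*R2:  [       0        0  -461/48     38/3  2285/48 ]
R4 <- R4 - (-8/3)*R2:  [      0       0    44/3   -38/3  -158/3 ]
R4 <- R4 - (-704/461)*R3:  [        0         0         0  3078/461  9234/461 ]
Row echelon form:
[ -8  -7        3         9  |        91 ]
[  0   6        1       -10  |       -61 ]
[  0   0  -461/48      38/3  |   2285/48 ]
[  0   0        0  3078/461  |  9234/461 ]
Back-substitution:
x_4 = (9234/461) / (3078/461) = 3
x_3 = (2285/48 - (38/3)*(3)) / (-461/48) = -1
x_2 = (-61 - (1)*(-1) - (-10)*(3)) / 6 = -5
x_1 = (91 - (-7)*(-5) - (3)*(-1) - (9)*(3)) / -8 = -4

(-4, -5, -1, 3)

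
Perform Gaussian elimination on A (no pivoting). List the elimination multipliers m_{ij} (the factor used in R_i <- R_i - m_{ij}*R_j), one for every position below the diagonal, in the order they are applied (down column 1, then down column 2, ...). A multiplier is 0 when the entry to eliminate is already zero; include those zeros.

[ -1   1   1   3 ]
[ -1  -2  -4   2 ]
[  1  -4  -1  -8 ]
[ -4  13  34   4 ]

Forward elimination:
R2 <- R2 - (1)*R1:  [  0  -3  -5  -1 ]
R3 <- R3 - (-1)*R1:  [  0  -3   0  -5 ]
R4 <- R4 - (4)*R1:  [  0   9  30  -8 ]
R3 <- R3 - (1)*R2:  [  0   0   5  -4 ]
R4 <- R4 - (-3)*R2:  [   0    0   15  -11 ]
R4 <- R4 - (3)*R3:  [ 0  0  0  1 ]
Multipliers (in order of application): m_{21} = 1, m_{31} = -1, m_{41} = 4, m_{32} = 1, m_{42} = -3, m_{43} = 3

multipliers: 1, -1, 4, 1, -3, 3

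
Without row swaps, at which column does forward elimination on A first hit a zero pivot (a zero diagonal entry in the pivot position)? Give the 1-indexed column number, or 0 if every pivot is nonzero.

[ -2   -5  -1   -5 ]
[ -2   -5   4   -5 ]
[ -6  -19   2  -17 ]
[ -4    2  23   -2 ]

first zero-pivot column = 2

Naive forward elimination:
R2 <- R2 - (1)*R1:  [ 0  0  5  0 ]
R3 <- R3 - (3)*R1:  [  0  -4   5  -2 ]
R4 <- R4 - (2)*R1:  [  0  12  25   8 ]
Matrix at this point:
[ -2  -5  -1  -5 ]
[  0   0   5   0 ]
[  0  -4   5  -2 ]
[  0  12  25   8 ]
Pivot entry (2,2) is zero but row 3 has -4 in column 2 -> naive elimination stops; a row interchange (e.g. R2 <-> R3) would be required here.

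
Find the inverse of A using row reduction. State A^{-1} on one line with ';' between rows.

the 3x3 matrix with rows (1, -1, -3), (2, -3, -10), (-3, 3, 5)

Gauss-Jordan on [A | I]:
R2 <- R2 - (2)*R1:  [  0  -1  -4  |  -2   1   0 ]
R3 <- R3 - (-3)*R1:  [  0   0  -4  |   3   0   1 ]
R2 <- (1/-1)*R2:  [  0   1   4  |   2  -1   0 ]
R1 <- R1 - (-1)*R2:  [  1   0   1  |   3  -1   0 ]
R3 <- (1/-4)*R3:  [    0     0     1  |  -3/4     0  -1/4 ]
R1 <- R1 - (1)*R3:  [    1     0     0  |  15/4    -1   1/4 ]
R2 <- R2 - (4)*R3:  [  0   1   0  |   5  -1   1 ]
Right block of [I | A^{-1}] is the inverse:
[ 15/4  -1   1/4 ]
[    5  -1     1 ]
[ -3/4   0  -1/4 ]

inverse = [15/4 -1 1/4; 5 -1 1; -3/4 0 -1/4]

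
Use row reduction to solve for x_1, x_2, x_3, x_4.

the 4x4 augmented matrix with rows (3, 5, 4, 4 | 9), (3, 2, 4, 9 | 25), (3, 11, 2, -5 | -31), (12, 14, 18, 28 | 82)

Forward elimination on [A|b]:
R2 <- R2 - (1)*R1:  [  0  -3   0   5  16 ]
R3 <- R3 - (1)*R1:  [   0    6   -2   -9  -40 ]
R4 <- R4 - (4)*R1:  [  0  -6   2  12  46 ]
R3 <- R3 - (-2)*R2:  [  0   0  -2   1  -8 ]
R4 <- R4 - (2)*R2:  [  0   0   2   2  14 ]
R4 <- R4 - (-1)*R3:  [ 0  0  0  3  6 ]
Row echelon form:
[ 3   5   4  4  |   9 ]
[ 0  -3   0  5  |  16 ]
[ 0   0  -2  1  |  -8 ]
[ 0   0   0  3  |   6 ]
Back-substitution:
x_4 = (6) / 3 = 2
x_3 = (-8 - (1)*(2)) / -2 = 5
x_2 = (16 - (5)*(2)) / -3 = -2
x_1 = (9 - (5)*(-2) - (4)*(5) - (4)*(2)) / 3 = -3

(-3, -2, 5, 2)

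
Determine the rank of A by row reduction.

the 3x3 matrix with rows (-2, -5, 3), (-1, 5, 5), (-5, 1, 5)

rank(A) = 3

Row reduction:
R2 <- R2 - (1/2)*R1:  [    0  15/2   7/2 ]
R3 <- R3 - (5/2)*R1:  [    0  27/2  -5/2 ]
R3 <- R3 - (9/5)*R2:  [     0      0  -44/5 ]
Row echelon form:
[ -2    -5      3 ]
[  0  15/2    7/2 ]
[  0     0  -44/5 ]
Nonzero rows / pivot columns: 3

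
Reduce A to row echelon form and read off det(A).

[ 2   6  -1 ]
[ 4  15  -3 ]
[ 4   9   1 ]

det(A) = 12

Forward elimination:
R2 <- R2 - (2)*R1:  [  0   3  -1 ]
R3 <- R3 - (2)*R1:  [  0  -3   3 ]
R3 <- R3 - (-1)*R2:  [ 0  0  2 ]
Upper-triangular form:
[ 2  6  -1 ]
[ 0  3  -1 ]
[ 0  0   2 ]
det(A) = (-1)^0 * (2) * (3) * (2) = 12  (0 row swaps -> sign +1)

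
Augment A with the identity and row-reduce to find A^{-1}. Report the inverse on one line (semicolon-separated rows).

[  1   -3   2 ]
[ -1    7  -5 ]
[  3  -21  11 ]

inverse = [7/4 9/16 -1/16; 1/4 -5/16 -3/16; 0 -3/4 -1/4]

Gauss-Jordan on [A | I]:
R2 <- R2 - (-1)*R1:  [  0   4  -3  |   1   1   0 ]
R3 <- R3 - (3)*R1:  [   0  -12    5  |   -3    0    1 ]
R2 <- (1/4)*R2:  [    0     1  -3/4  |   1/4   1/4     0 ]
R1 <- R1 - (-3)*R2:  [    1     0  -1/4  |   7/4   3/4     0 ]
R3 <- R3 - (-12)*R2:  [  0   0  -4  |   0   3   1 ]
R3 <- (1/-4)*R3:  [    0     0     1  |     0  -3/4  -1/4 ]
R1 <- R1 - (-1/4)*R3:  [     1      0      0  |    7/4   9/16  -1/16 ]
R2 <- R2 - (-3/4)*R3:  [     0      1      0  |    1/4  -5/16  -3/16 ]
Right block of [I | A^{-1}] is the inverse:
[ 7/4   9/16  -1/16 ]
[ 1/4  -5/16  -3/16 ]
[   0   -3/4   -1/4 ]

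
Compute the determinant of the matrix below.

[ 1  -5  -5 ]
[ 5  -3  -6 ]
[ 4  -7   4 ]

det(A) = 281

Forward elimination:
R2 <- R2 - (5)*R1:  [  0  22  19 ]
R3 <- R3 - (4)*R1:  [  0  13  24 ]
R3 <- R3 - (13/22)*R2:  [      0       0  281/22 ]
Upper-triangular form:
[ 1  -5      -5 ]
[ 0  22      19 ]
[ 0   0  281/22 ]
det(A) = (-1)^0 * (1) * (22) * (281/22) = 281  (0 row swaps -> sign +1)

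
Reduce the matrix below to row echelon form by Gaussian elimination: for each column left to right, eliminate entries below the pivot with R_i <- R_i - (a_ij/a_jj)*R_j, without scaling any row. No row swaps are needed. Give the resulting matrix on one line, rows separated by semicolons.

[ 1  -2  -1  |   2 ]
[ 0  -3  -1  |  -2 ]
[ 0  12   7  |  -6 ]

Forward elimination:
R3 <- R3 - (-4)*R2:  [   0    0    3  -14 ]
Row echelon form:
[ 1  -2  -1  |    2 ]
[ 0  -3  -1  |   -2 ]
[ 0   0   3  |  -14 ]

REF = [1 -2 -1 2; 0 -3 -1 -2; 0 0 3 -14]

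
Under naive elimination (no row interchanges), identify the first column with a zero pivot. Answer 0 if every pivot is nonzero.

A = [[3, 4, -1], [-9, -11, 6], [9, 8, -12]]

Naive forward elimination:
R2 <- R2 - (-3)*R1:  [ 0  1  3 ]
R3 <- R3 - (3)*R1:  [  0  -4  -9 ]
R3 <- R3 - (-4)*R2:  [ 0  0  3 ]
All pivots nonzero; naive elimination completes without hitting a zero pivot.

first zero-pivot column = 0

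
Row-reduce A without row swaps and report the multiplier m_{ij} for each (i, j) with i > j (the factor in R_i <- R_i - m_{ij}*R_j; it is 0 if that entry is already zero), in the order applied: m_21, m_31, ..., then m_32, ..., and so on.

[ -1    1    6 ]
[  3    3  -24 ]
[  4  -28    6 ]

multipliers: -3, -4, -4

Forward elimination:
R2 <- R2 - (-3)*R1:  [  0   6  -6 ]
R3 <- R3 - (-4)*R1:  [   0  -24   30 ]
R3 <- R3 - (-4)*R2:  [ 0  0  6 ]
Multipliers (in order of application): m_{21} = -3, m_{31} = -4, m_{32} = -4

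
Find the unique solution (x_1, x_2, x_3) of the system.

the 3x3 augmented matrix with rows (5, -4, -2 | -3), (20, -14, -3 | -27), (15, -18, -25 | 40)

Forward elimination on [A|b]:
R2 <- R2 - (4)*R1:  [   0    2    5  -15 ]
R3 <- R3 - (3)*R1:  [   0   -6  -19   49 ]
R3 <- R3 - (-3)*R2:  [  0   0  -4   4 ]
Row echelon form:
[ 5  -4  -2  |   -3 ]
[ 0   2   5  |  -15 ]
[ 0   0  -4  |    4 ]
Back-substitution:
x_3 = (4) / -4 = -1
x_2 = (-15 - (5)*(-1)) / 2 = -5
x_1 = (-3 - (-4)*(-5) - (-2)*(-1)) / 5 = -5

(-5, -5, -1)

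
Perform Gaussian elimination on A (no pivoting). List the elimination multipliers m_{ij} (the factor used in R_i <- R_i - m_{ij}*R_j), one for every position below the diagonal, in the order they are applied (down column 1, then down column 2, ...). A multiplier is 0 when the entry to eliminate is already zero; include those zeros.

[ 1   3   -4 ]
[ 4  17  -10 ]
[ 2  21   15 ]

Forward elimination:
R2 <- R2 - (4)*R1:  [ 0  5  6 ]
R3 <- R3 - (2)*R1:  [  0  15  23 ]
R3 <- R3 - (3)*R2:  [ 0  0  5 ]
Multipliers (in order of application): m_{21} = 4, m_{31} = 2, m_{32} = 3

multipliers: 4, 2, 3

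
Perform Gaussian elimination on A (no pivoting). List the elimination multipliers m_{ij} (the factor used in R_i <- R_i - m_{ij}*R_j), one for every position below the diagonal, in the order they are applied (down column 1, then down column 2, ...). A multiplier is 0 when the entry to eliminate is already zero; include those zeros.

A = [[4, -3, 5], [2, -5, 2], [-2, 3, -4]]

multipliers: 1/2, -1/2, -3/7

Forward elimination:
R2 <- R2 - (1/2)*R1:  [    0  -7/2  -1/2 ]
R3 <- R3 - (-1/2)*R1:  [    0   3/2  -3/2 ]
R3 <- R3 - (-3/7)*R2:  [     0      0  -12/7 ]
Multipliers (in order of application): m_{21} = 1/2, m_{31} = -1/2, m_{32} = -3/7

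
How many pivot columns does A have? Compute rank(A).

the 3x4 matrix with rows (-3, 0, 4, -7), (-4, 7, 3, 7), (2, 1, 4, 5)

rank(A) = 3

Row reduction:
R2 <- R2 - (4/3)*R1:  [    0     7  -7/3  49/3 ]
R3 <- R3 - (-2/3)*R1:  [    0     1  20/3   1/3 ]
R3 <- R3 - (1/7)*R2:  [  0   0   7  -2 ]
Row echelon form:
[ -3  0     4    -7 ]
[  0  7  -7/3  49/3 ]
[  0  0     7    -2 ]
Nonzero rows / pivot columns: 3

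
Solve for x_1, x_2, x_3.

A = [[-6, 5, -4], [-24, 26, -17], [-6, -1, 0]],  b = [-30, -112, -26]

Forward elimination on [A|b]:
R2 <- R2 - (4)*R1:  [  0   6  -1   8 ]
R3 <- R3 - (1)*R1:  [  0  -6   4   4 ]
R3 <- R3 - (-1)*R2:  [  0   0   3  12 ]
Row echelon form:
[ -6  5  -4  |  -30 ]
[  0  6  -1  |    8 ]
[  0  0   3  |   12 ]
Back-substitution:
x_3 = (12) / 3 = 4
x_2 = (8 - (-1)*(4)) / 6 = 2
x_1 = (-30 - (5)*(2) - (-4)*(4)) / -6 = 4

(4, 2, 4)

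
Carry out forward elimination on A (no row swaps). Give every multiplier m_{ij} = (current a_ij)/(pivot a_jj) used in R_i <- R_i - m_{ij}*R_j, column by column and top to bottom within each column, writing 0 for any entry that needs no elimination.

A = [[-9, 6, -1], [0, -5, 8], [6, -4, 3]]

multipliers: 0, -2/3, 0

Forward elimination:
R2: entry in column 1 is already 0 -> m_{21} = 0 (no row operation needed)
R3 <- R3 - (-2/3)*R1:  [   0    0  7/3 ]
R3: entry in column 2 is already 0 -> m_{32} = 0 (no row operation needed)
Multipliers (in order of application): m_{21} = 0, m_{31} = -2/3, m_{32} = 0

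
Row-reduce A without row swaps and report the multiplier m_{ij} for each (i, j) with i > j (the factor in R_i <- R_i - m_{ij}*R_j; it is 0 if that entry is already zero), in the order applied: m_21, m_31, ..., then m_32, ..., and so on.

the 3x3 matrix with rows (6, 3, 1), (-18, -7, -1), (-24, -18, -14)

multipliers: -3, -4, -3

Forward elimination:
R2 <- R2 - (-3)*R1:  [ 0  2  2 ]
R3 <- R3 - (-4)*R1:  [   0   -6  -10 ]
R3 <- R3 - (-3)*R2:  [  0   0  -4 ]
Multipliers (in order of application): m_{21} = -3, m_{31} = -4, m_{32} = -3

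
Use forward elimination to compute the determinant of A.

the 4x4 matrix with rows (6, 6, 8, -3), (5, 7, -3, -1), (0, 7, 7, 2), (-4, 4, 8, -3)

det(A) = -3362

Forward elimination:
R2 <- R2 - (5/6)*R1:  [     0      2  -29/3    3/2 ]
R4 <- R4 - (-2/3)*R1:  [    0     8  40/3    -5 ]
R3 <- R3 - (7/2)*R2:  [     0      0  245/6  -13/4 ]
R4 <- R4 - (4)*R2:  [   0    0   52  -11 ]
R4 <- R4 - (312/245)*R3:  [         0          0          0  -1681/245 ]
Upper-triangular form:
[ 6  6      8         -3 ]
[ 0  2  -29/3        3/2 ]
[ 0  0  245/6      -13/4 ]
[ 0  0      0  -1681/245 ]
det(A) = (-1)^0 * (6) * (2) * (245/6) * (-1681/245) = -3362  (0 row swaps -> sign +1)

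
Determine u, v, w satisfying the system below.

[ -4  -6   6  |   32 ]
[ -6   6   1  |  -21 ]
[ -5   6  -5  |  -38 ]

(1, -3, 3)

Forward elimination on [A|b]:
R2 <- R2 - (3/2)*R1:  [   0   15   -8  -69 ]
R3 <- R3 - (5/4)*R1:  [     0   27/2  -25/2    -78 ]
R3 <- R3 - (9/10)*R2:  [       0        0   -53/10  -159/10 ]
Row echelon form:
[ -4  -6       6  |       32 ]
[  0  15      -8  |      -69 ]
[  0   0  -53/10  |  -159/10 ]
Back-substitution:
w = (-159/10) / (-53/10) = 3
v = (-69 - (-8)*(3)) / 15 = -3
u = (32 - (-6)*(-3) - (6)*(3)) / -4 = 1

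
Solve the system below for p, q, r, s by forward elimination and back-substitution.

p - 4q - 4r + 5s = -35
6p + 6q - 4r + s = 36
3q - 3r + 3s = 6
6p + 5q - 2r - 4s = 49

(1, 5, -1, -4)

Forward elimination on [A|b]:
R2 <- R2 - (6)*R1:  [   0   30   20  -29  246 ]
R4 <- R4 - (6)*R1:  [   0   29   22  -34  259 ]
R3 <- R3 - (1/10)*R2:  [     0      0     -5  59/10  -93/5 ]
R4 <- R4 - (29/30)*R2:  [       0        0      8/3  -179/30    106/5 ]
R4 <- R4 - (-8/15)*R3:  [       0        0        0  -141/50   282/25 ]
Row echelon form:
[ 1  -4  -4        5  |     -35 ]
[ 0  30  20      -29  |     246 ]
[ 0   0  -5    59/10  |   -93/5 ]
[ 0   0   0  -141/50  |  282/25 ]
Back-substitution:
s = (282/25) / (-141/50) = -4
r = (-93/5 - (59/10)*(-4)) / -5 = -1
q = (246 - (20)*(-1) - (-29)*(-4)) / 30 = 5
p = (-35 - (-4)*(5) - (-4)*(-1) - (5)*(-4)) / 1 = 1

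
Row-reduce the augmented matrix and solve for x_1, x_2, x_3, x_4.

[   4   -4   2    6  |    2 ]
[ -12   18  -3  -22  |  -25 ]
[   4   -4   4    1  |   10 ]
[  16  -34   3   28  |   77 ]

(0, -4, -1, -2)

Forward elimination on [A|b]:
R2 <- R2 - (-3)*R1:  [   0    6    3   -4  -19 ]
R3 <- R3 - (1)*R1:  [  0   0   2  -5   8 ]
R4 <- R4 - (4)*R1:  [   0  -18   -5    4   69 ]
R4 <- R4 - (-3)*R2:  [  0   0   4  -8  12 ]
R4 <- R4 - (2)*R3:  [  0   0   0   2  -4 ]
Row echelon form:
[ 4  -4  2   6  |    2 ]
[ 0   6  3  -4  |  -19 ]
[ 0   0  2  -5  |    8 ]
[ 0   0  0   2  |   -4 ]
Back-substitution:
x_4 = (-4) / 2 = -2
x_3 = (8 - (-5)*(-2)) / 2 = -1
x_2 = (-19 - (3)*(-1) - (-4)*(-2)) / 6 = -4
x_1 = (2 - (-4)*(-4) - (2)*(-1) - (6)*(-2)) / 4 = 0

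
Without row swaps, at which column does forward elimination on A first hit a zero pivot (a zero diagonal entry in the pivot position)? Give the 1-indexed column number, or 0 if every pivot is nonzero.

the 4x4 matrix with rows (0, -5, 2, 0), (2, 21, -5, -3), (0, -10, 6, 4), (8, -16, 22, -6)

Naive forward elimination:
Pivot entry (1,1) is zero but row 2 has 2 in column 1 -> naive elimination stops; a row interchange (e.g. R1 <-> R2) would be required here.

first zero-pivot column = 1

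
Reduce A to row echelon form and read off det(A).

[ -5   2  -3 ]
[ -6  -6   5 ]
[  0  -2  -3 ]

det(A) = -212

Forward elimination:
R2 <- R2 - (6/5)*R1:  [     0  -42/5   43/5 ]
R3 <- R3 - (5/21)*R2:  [       0        0  -106/21 ]
Upper-triangular form:
[ -5      2       -3 ]
[  0  -42/5     43/5 ]
[  0      0  -106/21 ]
det(A) = (-1)^0 * (-5) * (-42/5) * (-106/21) = -212  (0 row swaps -> sign +1)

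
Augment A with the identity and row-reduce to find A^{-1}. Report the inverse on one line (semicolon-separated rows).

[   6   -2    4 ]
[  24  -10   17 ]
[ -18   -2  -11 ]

inverse = [4 -5/6 1/6; -7/6 1/6 -1/6; -19/3 4/3 -1/3]

Gauss-Jordan on [A | I]:
R1 <- (1/6)*R1:  [    1  -1/3   2/3  |   1/6     0     0 ]
R2 <- R2 - (24)*R1:  [  0  -2   1  |  -4   1   0 ]
R3 <- R3 - (-18)*R1:  [  0  -8   1  |   3   0   1 ]
R2 <- (1/-2)*R2:  [    0     1  -1/2  |     2  -1/2     0 ]
R1 <- R1 - (-1/3)*R2:  [    1     0   1/2  |   5/6  -1/6     0 ]
R3 <- R3 - (-8)*R2:  [  0   0  -3  |  19  -4   1 ]
R3 <- (1/-3)*R3:  [     0      0      1  |  -19/3    4/3   -1/3 ]
R1 <- R1 - (1/2)*R3:  [    1     0     0  |     4  -5/6   1/6 ]
R2 <- R2 - (-1/2)*R3:  [    0     1     0  |  -7/6   1/6  -1/6 ]
Right block of [I | A^{-1}] is the inverse:
[     4  -5/6   1/6 ]
[  -7/6   1/6  -1/6 ]
[ -19/3   4/3  -1/3 ]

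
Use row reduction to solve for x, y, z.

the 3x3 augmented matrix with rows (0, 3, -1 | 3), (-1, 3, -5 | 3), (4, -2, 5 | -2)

(0, 1, 0)

Forward elimination on [A|b]:
R1 <-> R2   (pivot in column 1 was zero)
[ -1   3  -5   3 ]
[  0   3  -1   3 ]
[  4  -2   5  -2 ]
R3 <- R3 - (-4)*R1:  [   0   10  -15   10 ]
R3 <- R3 - (10/3)*R2:  [     0      0  -35/3      0 ]
Row echelon form:
[ -1  3     -5  |  3 ]
[  0  3     -1  |  3 ]
[  0  0  -35/3  |  0 ]
Back-substitution:
z = (0) / (-35/3) = 0
y = (3 - (-1)*(0)) / 3 = 1
x = (3 - (3)*(1) - (-5)*(0)) / -1 = 0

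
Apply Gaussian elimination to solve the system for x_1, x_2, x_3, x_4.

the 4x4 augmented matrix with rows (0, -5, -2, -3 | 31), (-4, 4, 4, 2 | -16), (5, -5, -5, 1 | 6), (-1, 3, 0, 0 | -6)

Forward elimination on [A|b]:
R1 <-> R2   (pivot in column 1 was zero)
[ -4   4   4   2  -16 ]
[  0  -5  -2  -3   31 ]
[  5  -5  -5   1    6 ]
[ -1   3   0   0   -6 ]
R3 <- R3 - (-5/4)*R1:  [   0    0    0  7/2  -14 ]
R4 <- R4 - (1/4)*R1:  [    0     2    -1  -1/2    -2 ]
R4 <- R4 - (-2/5)*R2:  [      0       0    -9/5  -17/10    52/5 ]
R3 <-> R4   (pivot in column 3 was zero)
[ -4   4     4       2   -16 ]
[  0  -5    -2      -3    31 ]
[  0   0  -9/5  -17/10  52/5 ]
[  0   0     0     7/2   -14 ]
Row echelon form:
[ -4   4     4       2  |   -16 ]
[  0  -5    -2      -3  |    31 ]
[  0   0  -9/5  -17/10  |  52/5 ]
[  0   0     0     7/2  |   -14 ]
Back-substitution:
x_4 = (-14) / (7/2) = -4
x_3 = (52/5 - (-17/10)*(-4)) / (-9/5) = -2
x_2 = (31 - (-2)*(-2) - (-3)*(-4)) / -5 = -3
x_1 = (-16 - (4)*(-3) - (4)*(-2) - (2)*(-4)) / -4 = -3

(-3, -3, -2, -4)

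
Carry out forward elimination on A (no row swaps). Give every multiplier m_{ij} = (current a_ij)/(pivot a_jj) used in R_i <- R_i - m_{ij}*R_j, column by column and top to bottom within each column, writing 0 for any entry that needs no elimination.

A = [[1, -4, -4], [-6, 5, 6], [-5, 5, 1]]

Forward elimination:
R2 <- R2 - (-6)*R1:  [   0  -19  -18 ]
R3 <- R3 - (-5)*R1:  [   0  -15  -19 ]
R3 <- R3 - (15/19)*R2:  [      0       0  -91/19 ]
Multipliers (in order of application): m_{21} = -6, m_{31} = -5, m_{32} = 15/19

multipliers: -6, -5, 15/19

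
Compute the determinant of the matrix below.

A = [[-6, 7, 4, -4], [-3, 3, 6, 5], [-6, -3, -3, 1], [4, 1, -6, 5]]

det(A) = -4305

Forward elimination:
R2 <- R2 - (1/2)*R1:  [    0  -1/2     4     7 ]
R3 <- R3 - (1)*R1:  [   0  -10   -7    5 ]
R4 <- R4 - (-2/3)*R1:  [     0   17/3  -10/3    7/3 ]
R3 <- R3 - (20)*R2:  [    0     0   -87  -135 ]
R4 <- R4 - (-34/3)*R2:  [     0      0     42  245/3 ]
R4 <- R4 - (-14/29)*R3:  [       0        0        0  1435/87 ]
Upper-triangular form:
[ -6     7    4       -4 ]
[  0  -1/2    4        7 ]
[  0     0  -87     -135 ]
[  0     0    0  1435/87 ]
det(A) = (-1)^0 * (-6) * (-1/2) * (-87) * (1435/87) = -4305  (0 row swaps -> sign +1)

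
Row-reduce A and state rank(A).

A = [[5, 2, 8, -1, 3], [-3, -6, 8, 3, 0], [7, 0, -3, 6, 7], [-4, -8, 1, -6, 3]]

Row reduction:
R2 <- R2 - (-3/5)*R1:  [     0  -24/5   64/5   12/5    9/5 ]
R3 <- R3 - (7/5)*R1:  [     0  -14/5  -71/5   37/5   14/5 ]
R4 <- R4 - (-4/5)*R1:  [     0  -32/5   37/5  -34/5   27/5 ]
R3 <- R3 - (7/12)*R2:  [     0      0  -65/3      6    7/4 ]
R4 <- R4 - (4/3)*R2:  [     0      0  -29/3    -10      3 ]
R4 <- R4 - (29/65)*R3:  [       0        0        0  -824/65  577/260 ]
Row echelon form:
[ 5      2      8       -1        3 ]
[ 0  -24/5   64/5     12/5      9/5 ]
[ 0      0  -65/3        6      7/4 ]
[ 0      0      0  -824/65  577/260 ]
Nonzero rows / pivot columns: 4

rank(A) = 4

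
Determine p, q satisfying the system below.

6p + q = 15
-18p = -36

Forward elimination on [A|b]:
R2 <- R2 - (-3)*R1:  [ 0  3  9 ]
Row echelon form:
[ 6  1  |  15 ]
[ 0  3  |   9 ]
Back-substitution:
q = (9) / 3 = 3
p = (15 - (1)*(3)) / 6 = 2

(2, 3)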